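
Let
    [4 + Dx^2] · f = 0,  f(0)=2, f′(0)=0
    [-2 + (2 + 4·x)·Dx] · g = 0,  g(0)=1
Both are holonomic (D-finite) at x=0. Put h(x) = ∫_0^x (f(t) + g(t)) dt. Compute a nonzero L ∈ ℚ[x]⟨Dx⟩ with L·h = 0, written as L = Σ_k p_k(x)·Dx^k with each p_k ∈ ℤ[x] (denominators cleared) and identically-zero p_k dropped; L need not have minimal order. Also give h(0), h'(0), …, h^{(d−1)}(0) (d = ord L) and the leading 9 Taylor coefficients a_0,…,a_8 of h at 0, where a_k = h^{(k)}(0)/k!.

L = (-28 - 64·x - 64·x^2)·Dx + (12 + 88·x + 192·x^2 + 128·x^3)·Dx^2 + (-7 - 16·x - 16·x^2)·Dx^3 + (3 + 22·x + 48·x^2 + 32·x^3)·Dx^4  (order 4).
h: a_k = 0, 3, 1/2, -3/2, 1/8, 17/120, 7/48, -1073/5040, 33/128, …
ICs: h(0) = 0, h′(0) = 3, h′′(0) = 1, h′′′(0) = -9.

f: a_k = 2, 0, -4, 0, 4/3, 0, -8/45, 0, 4/315, …
g: a_k = 1, 1, -1/2, 1/2, -5/8, 7/8, -21/16, 33/16, -429/128, …
Sum ⇒ L₀ = lclm(L_f,L_g) in ℚ(x)⟨Dx⟩.
∫: right-multiply L₀ by Dx.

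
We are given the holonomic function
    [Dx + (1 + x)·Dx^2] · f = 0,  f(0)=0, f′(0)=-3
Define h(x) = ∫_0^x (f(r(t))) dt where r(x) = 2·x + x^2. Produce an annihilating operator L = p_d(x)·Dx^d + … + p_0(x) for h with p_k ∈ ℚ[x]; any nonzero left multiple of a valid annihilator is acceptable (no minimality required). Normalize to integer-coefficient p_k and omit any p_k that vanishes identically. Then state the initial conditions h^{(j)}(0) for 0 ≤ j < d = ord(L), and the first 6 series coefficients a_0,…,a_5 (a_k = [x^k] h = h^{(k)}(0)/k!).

f: a_k = 0, -3, 3/2, -1, 3/4, -3/5, …
f∘r: x↦r, Dx↦Dx/r' in L_f ⇒ L₀.
h=∫h₀ ⇒ L = L₀·Dx.
L = Dx^2 + (1 + x)·Dx^3  (order 3).
h: a_k = 0, 0, -3, 1, -1/2, 3/10, …
ICs: h(0) = 0, h′(0) = 0, h′′(0) = -6.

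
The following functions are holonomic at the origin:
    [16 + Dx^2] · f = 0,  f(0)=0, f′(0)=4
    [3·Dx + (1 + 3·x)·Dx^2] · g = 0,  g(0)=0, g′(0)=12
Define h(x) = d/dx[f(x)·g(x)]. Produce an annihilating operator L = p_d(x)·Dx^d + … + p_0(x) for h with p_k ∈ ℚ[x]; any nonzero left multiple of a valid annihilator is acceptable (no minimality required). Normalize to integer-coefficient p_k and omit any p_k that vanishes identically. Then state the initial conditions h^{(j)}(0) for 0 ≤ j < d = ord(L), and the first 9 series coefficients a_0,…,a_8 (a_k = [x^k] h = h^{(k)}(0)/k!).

L = (-252256 - 1400832·x + 774144·x^2 + 36937728·x^3 + 133871616·x^4 + 191102976·x^5 + 95551488·x^6) + (-43296 + 45216·x + 2557440·x^2 + 11404800·x^3 + 19906560·x^4 + 11943936·x^5)·Dx + (-14630 - 16992·x + 831600·x^2 + 6110208·x^3 + 17853696·x^4 + 23887872·x^5 + 11943936·x^6)·Dx^2 + (-2706 + 2826·x + 159840·x^2 + 712800·x^3 + 1244160·x^4 + 746496·x^5)·Dx^3 + (71 + 4410·x + 48951·x^2 + 237600·x^3 + 592920·x^4 + 746496·x^5 + 373248·x^6)·Dx^4  (order 4).
h: a_k = 0, 96, -216, 64, -660, 2976, -43176/5, 2682496/105, -2699766/35, …
ICs: h(0) = 0, h′(0) = 96, h′′(0) = -432, h′′′(0) = 384.

f: a_k = 0, 4, 0, -32/3, 0, 128/15, 0, -1024/315, 0, …
g: a_k = 0, 12, -18, 36, -81, 972/5, -486, 8748/7, -6561/2, …
h₀=f·g: eliminate ⇒ L₀, order ≤ 2·2.
h₀' ⇒ L via d/dx closure of L₀.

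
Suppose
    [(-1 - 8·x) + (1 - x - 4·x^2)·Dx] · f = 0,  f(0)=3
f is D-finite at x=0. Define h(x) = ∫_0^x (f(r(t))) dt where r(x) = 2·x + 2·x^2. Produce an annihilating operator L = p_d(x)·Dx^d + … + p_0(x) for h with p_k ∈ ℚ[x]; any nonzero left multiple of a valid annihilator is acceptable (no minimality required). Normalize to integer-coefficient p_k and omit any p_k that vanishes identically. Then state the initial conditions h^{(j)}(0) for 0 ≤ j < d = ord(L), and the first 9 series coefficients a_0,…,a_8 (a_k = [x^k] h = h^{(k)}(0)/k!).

L = (2 + 36·x + 96·x^2 + 64·x^3)·Dx + (-1 + 2·x + 18·x^2 + 32·x^3 + 16·x^4)·Dx^2  (order 2).
h: a_k = 0, 3, 3, 22, 84, 420, 2076, 74520/7, 55728, …
ICs: h(0) = 0, h′(0) = 3.

f: a_k = 3, 3, 15, 27, 87, 195, 543, 1323, 3495, …
L₀ from L_f via x↦r, Dx↦r'^{-1}Dx.
Integrate: L := L₀·Dx.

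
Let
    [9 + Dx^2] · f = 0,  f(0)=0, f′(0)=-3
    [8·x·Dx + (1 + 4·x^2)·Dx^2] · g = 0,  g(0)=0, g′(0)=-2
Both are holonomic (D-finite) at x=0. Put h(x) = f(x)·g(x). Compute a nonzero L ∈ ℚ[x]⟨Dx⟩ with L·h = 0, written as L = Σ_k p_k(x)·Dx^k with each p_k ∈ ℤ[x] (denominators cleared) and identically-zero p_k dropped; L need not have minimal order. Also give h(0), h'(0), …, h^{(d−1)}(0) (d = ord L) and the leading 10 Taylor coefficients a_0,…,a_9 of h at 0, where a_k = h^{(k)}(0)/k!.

f: a_k = 0, -3, 0, 9/2, 0, -81/40, 0, 243/560, 0, -243/4480, …
g: a_k = 0, -2, 0, 8/3, 0, -32/5, 0, 128/7, 0, -512/9, …
Sym-product of L_f,L_g gives L₀ (≤ ord 4).
L = (2925 + 31536·x^2 + 95904·x^4 + 186624·x^6 + 186624·x^8) + (2448·x + 20160·x^3 + 62208·x^5 + 82944·x^7)·Dx + (442 + 5088·x^2 + 19008·x^4 + 41472·x^6 + 41472·x^8)·Dx^2 + (272·x + 2240·x^3 + 6912·x^5 + 9216·x^7)·Dx^3 + (13 + 176·x^2 + 928·x^4 + 2304·x^6 + 2304·x^8)·Dx^4  (order 4).
h: a_k = 0, 0, 6, 0, -17, 0, 141/4, 0, -3597/40, 0, …
ICs: h(0) = 0, h′(0) = 0, h′′(0) = 12, h′′′(0) = 0.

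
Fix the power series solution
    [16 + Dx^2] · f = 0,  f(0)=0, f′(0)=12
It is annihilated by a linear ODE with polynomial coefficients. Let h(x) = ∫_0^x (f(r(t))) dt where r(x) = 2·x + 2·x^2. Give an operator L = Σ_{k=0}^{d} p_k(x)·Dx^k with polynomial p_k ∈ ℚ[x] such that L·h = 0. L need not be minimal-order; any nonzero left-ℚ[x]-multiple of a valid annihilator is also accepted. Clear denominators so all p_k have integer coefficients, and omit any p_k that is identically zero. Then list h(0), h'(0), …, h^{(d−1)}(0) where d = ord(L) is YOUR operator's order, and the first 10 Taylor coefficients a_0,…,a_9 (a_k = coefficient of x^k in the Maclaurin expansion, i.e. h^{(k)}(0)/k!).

L = (64 + 384·x + 768·x^2 + 512·x^3)·Dx - 2·Dx^2 + (1 + 2·x)·Dx^3  (order 3).
h: a_k = 0, 0, 12, 8, -64, -768/5, 128/15, 3840/7, 91136/105, -8192/135, …
ICs: h(0) = 0, h′(0) = 0, h′′(0) = 24.

f: a_k = 0, 12, 0, -32, 0, 128/5, 0, -1024/105, 0, 2048/945, …
Substitute x→r, Dx→(1/r')Dx; clear ⇒ L₀.
∫: right-multiply L₀ by Dx.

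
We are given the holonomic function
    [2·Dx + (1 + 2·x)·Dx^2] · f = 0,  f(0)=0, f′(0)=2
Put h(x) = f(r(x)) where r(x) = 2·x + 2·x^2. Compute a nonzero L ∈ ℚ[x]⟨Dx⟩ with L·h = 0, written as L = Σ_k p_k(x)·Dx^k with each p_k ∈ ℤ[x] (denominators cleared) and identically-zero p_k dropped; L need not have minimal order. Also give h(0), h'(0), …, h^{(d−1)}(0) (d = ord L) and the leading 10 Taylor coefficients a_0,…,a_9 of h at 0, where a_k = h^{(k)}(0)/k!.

f: a_k = 0, 2, -2, 8/3, -4, 32/5, -32/3, 128/7, -32, 512/9, …
Change of var in L_f (x↦r) gives L₀.
L = 2·Dx + (1 + 2·x)·Dx^2  (order 2).
h: a_k = 0, 4, -4, 16/3, -8, 64/5, -64/3, 256/7, -64, 1024/9, …
ICs: h(0) = 0, h′(0) = 4.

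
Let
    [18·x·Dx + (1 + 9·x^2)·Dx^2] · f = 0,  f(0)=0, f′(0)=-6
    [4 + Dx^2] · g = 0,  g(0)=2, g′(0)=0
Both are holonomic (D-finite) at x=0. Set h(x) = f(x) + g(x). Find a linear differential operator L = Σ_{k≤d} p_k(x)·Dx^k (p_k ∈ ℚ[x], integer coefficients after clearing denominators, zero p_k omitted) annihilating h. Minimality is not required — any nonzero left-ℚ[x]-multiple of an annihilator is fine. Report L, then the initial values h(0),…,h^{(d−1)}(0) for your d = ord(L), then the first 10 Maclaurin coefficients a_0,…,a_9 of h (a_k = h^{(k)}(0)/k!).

f: a_k = 0, -6, 0, 18, 0, -486/5, 0, 4374/7, 0, -4374, …
g: a_k = 2, 0, -4, 0, 4/3, 0, -8/45, 0, 4/315, 0, …
h₀=f+g: left-lcm gives L₀, ord ≤ 4.
L = (-3744·x + 37584·x^3 + 11664·x^5)·Dx + (-28 + 864·x^2 + 10692·x^4 + 5832·x^6)·Dx^2 + (-936·x + 9396·x^3 + 2916·x^5)·Dx^3 + (-7 + 216·x^2 + 2673·x^4 + 1458·x^6)·Dx^4  (order 4).
h: a_k = 2, -6, -4, 18, 4/3, -486/5, -8/45, 4374/7, 4/315, -4374, …
ICs: h(0) = 2, h′(0) = -6, h′′(0) = -8, h′′′(0) = 108.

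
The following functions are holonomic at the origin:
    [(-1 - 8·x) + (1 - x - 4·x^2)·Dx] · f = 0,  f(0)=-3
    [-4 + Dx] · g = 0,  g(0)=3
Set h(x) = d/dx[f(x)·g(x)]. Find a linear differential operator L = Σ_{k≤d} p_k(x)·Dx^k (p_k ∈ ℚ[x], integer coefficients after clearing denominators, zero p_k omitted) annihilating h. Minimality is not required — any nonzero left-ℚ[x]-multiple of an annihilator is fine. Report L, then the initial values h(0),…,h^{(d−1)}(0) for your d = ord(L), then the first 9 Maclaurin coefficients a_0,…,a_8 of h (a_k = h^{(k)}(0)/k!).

f: a_k = -3, -3, -15, -27, -87, -195, -543, -1323, -3495, …
g: a_k = 3, 12, 24, 32, 32, 128/5, 256/15, 1024/105, 512/105, …
f·g: L₀ = L_f ⊗_s L_g, ord ≤ 1·1.
Differentiate: ansatz ord ≤ ord L₀ ⇒ L.
L = (34 + 48·x - 112·x^2 - 128·x^3 + 256·x^4) + (-5 + x + 40·x^2 - 64·x^4)·Dx  (order 1).
h: a_k = -45, -306, -1287, -4548, -14649, -45174, -674711/5, -13834264/35, -39855191/35, …
ICs: h(0) = -45.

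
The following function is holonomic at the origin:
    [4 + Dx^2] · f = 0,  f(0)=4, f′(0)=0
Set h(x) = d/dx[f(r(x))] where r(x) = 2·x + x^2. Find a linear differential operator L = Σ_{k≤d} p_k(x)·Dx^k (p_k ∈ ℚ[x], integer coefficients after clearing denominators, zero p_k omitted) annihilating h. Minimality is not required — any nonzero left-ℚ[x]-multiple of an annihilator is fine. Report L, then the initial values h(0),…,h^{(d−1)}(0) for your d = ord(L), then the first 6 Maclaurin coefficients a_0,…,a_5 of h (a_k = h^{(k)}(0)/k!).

f: a_k = 4, 0, -8, 0, 8/3, 0, …
h₀=f(r): pull back L_f along r ⇒ L₀.
h=h₀': d/dx-closure on L₀ ⇒ L.
L = (19 + 64·x + 96·x^2 + 64·x^3 + 16·x^4) + (-3 - 3·x)·Dx + (1 + 2·x + x^2)·Dx^2  (order 2).
h: a_k = 0, -64, -96, 416/3, 1280/3, 3712/15, …
ICs: h(0) = 0, h′(0) = -64.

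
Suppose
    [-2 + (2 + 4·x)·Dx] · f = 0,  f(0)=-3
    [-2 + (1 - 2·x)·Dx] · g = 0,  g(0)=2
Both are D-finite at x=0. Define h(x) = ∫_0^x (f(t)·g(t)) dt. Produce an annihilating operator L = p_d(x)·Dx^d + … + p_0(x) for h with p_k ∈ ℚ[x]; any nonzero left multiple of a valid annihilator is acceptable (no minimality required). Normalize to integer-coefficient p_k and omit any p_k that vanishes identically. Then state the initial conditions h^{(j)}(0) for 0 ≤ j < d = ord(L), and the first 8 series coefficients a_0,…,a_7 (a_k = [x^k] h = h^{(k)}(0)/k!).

f: a_k = -3, -3, 3/2, -3/2, 15/8, -21/8, 63/16, -99/16, …
g: a_k = 2, 4, 8, 16, 32, 64, 128, 256, …
f·g: L₀ = L_f ⊗_s L_g, ord ≤ 1·1.
Integrate: L := L₀·Dx.
L = (3 + 2·x)·Dx + (-1 + 4·x^2)·Dx^2  (order 2).
h: a_k = 0, -6, -9, -11, -69/4, -537/20, -365/8, -4317/56, …
ICs: h(0) = 0, h′(0) = -6.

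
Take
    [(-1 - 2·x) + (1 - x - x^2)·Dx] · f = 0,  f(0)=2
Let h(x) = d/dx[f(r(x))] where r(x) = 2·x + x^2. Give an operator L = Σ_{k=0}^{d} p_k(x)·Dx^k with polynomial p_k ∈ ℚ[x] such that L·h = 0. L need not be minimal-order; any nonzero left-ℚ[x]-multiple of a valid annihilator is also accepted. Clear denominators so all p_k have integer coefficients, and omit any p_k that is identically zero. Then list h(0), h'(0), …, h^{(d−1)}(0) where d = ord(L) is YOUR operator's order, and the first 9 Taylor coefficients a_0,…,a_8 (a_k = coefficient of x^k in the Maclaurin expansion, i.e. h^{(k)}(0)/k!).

f: a_k = 2, 2, 4, 6, 10, 16, 26, 42, 68, …
L₀ from L_f via x↦r, Dx↦r'^{-1}Dx.
Differentiate: ansatz ord ≤ ord L₀ ⇒ L.
L = (9 + 42·x + 105·x^2 + 164·x^3 + 141·x^4 + 60·x^5 + 10·x^6) + (-1 - 3·x + 9·x^2 + 39·x^3 + 55·x^4 + 39·x^5 + 14·x^6 + 2·x^7)·Dx  (order 1).
h: a_k = 4, 36, 192, 944, 4340, 19140, 82096, 344912, 1426464, …
ICs: h(0) = 4.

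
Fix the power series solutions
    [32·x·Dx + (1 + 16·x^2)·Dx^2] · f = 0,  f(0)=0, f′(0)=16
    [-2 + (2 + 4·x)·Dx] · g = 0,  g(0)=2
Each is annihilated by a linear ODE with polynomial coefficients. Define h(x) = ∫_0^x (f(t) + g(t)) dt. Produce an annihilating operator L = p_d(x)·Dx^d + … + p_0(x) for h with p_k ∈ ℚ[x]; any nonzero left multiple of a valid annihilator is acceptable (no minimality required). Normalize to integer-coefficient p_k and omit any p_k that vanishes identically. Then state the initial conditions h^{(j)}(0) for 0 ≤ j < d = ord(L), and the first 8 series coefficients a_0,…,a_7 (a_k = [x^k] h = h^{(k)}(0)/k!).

f: a_k = 0, 16, 0, -256/3, 0, 4096/5, 0, -65536/7, …
g: a_k = 2, 2, -1, 1, -5/4, 7/4, -21/8, 33/8, …
f+g: L₀ = lclm(L_f,L_g), ord ≤ 2+1.
h=∫h₀ ⇒ L = L₀·Dx.
L = (-32 - 160·x + 1536·x^2 + 1536·x^3)·Dx^2 + (-35 - 128·x + 1312·x^2 + 6144·x^3 + 5376·x^4)·Dx^3 + (-1 + 30·x + 96·x^2 + 576·x^3 + 1792·x^4 + 1536·x^5)·Dx^4  (order 4).
h: a_k = 0, 2, 9, -1/3, -253/12, -1/4, 5473/40, -3/8, …
ICs: h(0) = 0, h′(0) = 2, h′′(0) = 18, h′′′(0) = -2.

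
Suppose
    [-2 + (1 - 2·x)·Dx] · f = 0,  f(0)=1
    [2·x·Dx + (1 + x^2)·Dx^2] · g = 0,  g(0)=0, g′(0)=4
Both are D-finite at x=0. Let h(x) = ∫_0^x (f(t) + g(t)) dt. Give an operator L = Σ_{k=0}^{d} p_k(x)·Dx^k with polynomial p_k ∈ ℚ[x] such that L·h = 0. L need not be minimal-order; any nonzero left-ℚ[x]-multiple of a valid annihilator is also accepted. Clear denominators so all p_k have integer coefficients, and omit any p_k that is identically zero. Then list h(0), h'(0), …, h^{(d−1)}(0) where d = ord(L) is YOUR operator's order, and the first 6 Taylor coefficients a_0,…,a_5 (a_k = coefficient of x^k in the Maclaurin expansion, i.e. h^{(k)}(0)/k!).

L = (-4 + 32·x + 12·x^2)·Dx^2 + (13 - 4·x + 25·x^2 + 12·x^3)·Dx^3 + (-2 + 3·x + 3·x^3 + 2·x^4)·Dx^4  (order 4).
h: a_k = 0, 1, 3, 4/3, 5/3, 16/5, …
ICs: h(0) = 0, h′(0) = 1, h′′(0) = 6, h′′′(0) = 8.

f: a_k = 1, 2, 4, 8, 16, 32, …
g: a_k = 0, 4, 0, -4/3, 0, 4/5, …
L₀ := lclm(L_f,L_g); ord L₀ ≤ 1+2.
Integrate: L := L₀·Dx.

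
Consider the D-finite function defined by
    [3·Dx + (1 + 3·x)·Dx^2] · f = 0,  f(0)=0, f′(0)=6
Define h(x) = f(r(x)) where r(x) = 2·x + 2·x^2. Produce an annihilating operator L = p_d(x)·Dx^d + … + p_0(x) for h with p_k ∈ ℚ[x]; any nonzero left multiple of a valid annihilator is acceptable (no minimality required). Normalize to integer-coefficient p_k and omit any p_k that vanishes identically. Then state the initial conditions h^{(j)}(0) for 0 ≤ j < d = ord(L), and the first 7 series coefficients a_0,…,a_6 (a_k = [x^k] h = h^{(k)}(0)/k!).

L = (4 + 12·x + 12·x^2)·Dx + (1 + 8·x + 18·x^2 + 12·x^3)·Dx^2  (order 2).
h: a_k = 0, 12, -24, 72, -252, 4752/5, -3744, …
ICs: h(0) = 0, h′(0) = 12.

f: a_k = 0, 6, -9, 18, -81/2, 486/5, -243, …
f∘r: x↦r, Dx↦Dx/r' in L_f ⇒ L₀.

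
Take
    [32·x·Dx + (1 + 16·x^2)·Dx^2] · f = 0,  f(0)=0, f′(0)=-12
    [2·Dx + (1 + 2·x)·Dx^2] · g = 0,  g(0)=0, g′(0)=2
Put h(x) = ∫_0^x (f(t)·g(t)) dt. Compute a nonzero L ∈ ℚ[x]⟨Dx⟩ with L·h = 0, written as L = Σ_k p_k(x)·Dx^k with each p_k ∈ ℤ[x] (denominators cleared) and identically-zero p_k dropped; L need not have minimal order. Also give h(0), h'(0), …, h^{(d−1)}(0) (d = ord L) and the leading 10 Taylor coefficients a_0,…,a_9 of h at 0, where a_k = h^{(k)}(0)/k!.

L = (2304 + 8960·x + 114688·x^2 + 552960·x^3 + 983040·x^4 + 851968·x^5 + 1048576·x^7)·Dx^2 + (1032 + 14720·x + 111872·x^2 + 616448·x^3 + 1884160·x^4 + 3047424·x^5 + 2293760·x^6 + 1572864·x^7 + 3670016·x^8)·Dx^3 + (72 + 2512·x + 19968·x^2 + 99072·x^3 + 393216·x^4 + 1019904·x^5 + 1572864·x^6 + 1376256·x^7 + 1572864·x^8 + 2097152·x^9)·Dx^4 + (17 + 132·x + 964·x^2 + 4864·x^3 + 18432·x^4 + 55296·x^5 + 129024·x^6 + 196608·x^7 + 196608·x^8 + 262144·x^9 + 262144·x^10)·Dx^5  (order 5).
h: a_k = 0, 0, 0, -8, 6, 96/5, -40/3, -2432/15, 688/5, 20992/15, …
ICs: h(0) = 0, h′(0) = 0, h′′(0) = 0, h′′′(0) = -48, h′′′′(0) = 144.

f: a_k = 0, -12, 0, 64, 0, -3072/5, 0, 49152/7, 0, -262144/3, …
g: a_k = 0, 2, -2, 8/3, -4, 32/5, -32/3, 128/7, -32, 512/9, …
L₀ := L_f ⊗_s L_g (sym. prod.), ord ≤ 4.
∫: right-multiply L₀ by Dx.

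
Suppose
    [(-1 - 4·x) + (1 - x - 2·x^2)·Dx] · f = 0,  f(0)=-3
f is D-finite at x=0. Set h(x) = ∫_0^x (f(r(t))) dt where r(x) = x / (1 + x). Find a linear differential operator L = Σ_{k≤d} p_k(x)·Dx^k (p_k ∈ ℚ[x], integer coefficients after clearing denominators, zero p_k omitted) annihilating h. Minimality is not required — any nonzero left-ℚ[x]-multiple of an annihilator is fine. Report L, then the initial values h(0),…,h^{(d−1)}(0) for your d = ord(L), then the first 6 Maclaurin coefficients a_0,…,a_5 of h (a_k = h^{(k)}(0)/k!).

L = (1 + 5·x)·Dx + (-1 - 2·x + x^2 + 2·x^3)·Dx^2  (order 2).
h: a_k = 0, -3, -3/2, -2, 0, -12/5, …
ICs: h(0) = 0, h′(0) = -3.

f: a_k = -3, -3, -9, -15, -33, -63, …
Substitute x→r, Dx→(1/r')Dx; clear ⇒ L₀.
Integrate: L := L₀·Dx.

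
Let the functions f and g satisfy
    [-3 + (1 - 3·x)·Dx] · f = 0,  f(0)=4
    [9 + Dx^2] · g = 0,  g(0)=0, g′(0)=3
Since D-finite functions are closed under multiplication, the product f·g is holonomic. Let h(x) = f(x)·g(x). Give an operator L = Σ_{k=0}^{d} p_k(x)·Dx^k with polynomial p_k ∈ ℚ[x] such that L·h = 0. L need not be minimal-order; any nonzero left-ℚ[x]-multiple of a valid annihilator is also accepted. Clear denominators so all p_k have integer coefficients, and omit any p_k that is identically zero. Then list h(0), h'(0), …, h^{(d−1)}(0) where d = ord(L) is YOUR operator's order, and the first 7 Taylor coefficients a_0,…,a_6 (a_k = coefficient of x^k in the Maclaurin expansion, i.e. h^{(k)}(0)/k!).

L = (-9 + 27·x) + 6·Dx + (-1 + 3·x)·Dx^2  (order 2).
h: a_k = 0, 12, 36, 90, 270, 8181/10, 24543/10, …
ICs: h(0) = 0, h′(0) = 12.

f: a_k = 4, 12, 36, 108, 324, 972, 2916, …
g: a_k = 0, 3, 0, -9/2, 0, 81/40, 0, …
h₀=f·g: eliminate ⇒ L₀, order ≤ 1·2.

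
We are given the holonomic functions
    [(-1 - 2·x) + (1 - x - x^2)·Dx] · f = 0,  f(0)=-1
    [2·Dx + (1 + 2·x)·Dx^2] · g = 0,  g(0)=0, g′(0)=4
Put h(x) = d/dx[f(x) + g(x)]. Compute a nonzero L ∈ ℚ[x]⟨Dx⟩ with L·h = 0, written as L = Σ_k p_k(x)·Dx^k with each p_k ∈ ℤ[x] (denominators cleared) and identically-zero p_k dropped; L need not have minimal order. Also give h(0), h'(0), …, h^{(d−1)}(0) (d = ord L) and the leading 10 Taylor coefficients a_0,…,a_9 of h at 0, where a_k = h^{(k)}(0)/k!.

L = (34 + 92·x + 116·x^2 + 48·x^3 + 24·x^4) + (5 + 60·x + 170·x^2 + 180·x^3 + 100·x^4 + 40·x^5)·Dx + (-3 - 11·x - 5·x^2 + 20·x^3 + 30·x^4 + 24·x^5 + 8·x^6)·Dx^2  (order 2).
h: a_k = 3, -12, 7, -52, 24, -206, 109, -784, 529, -2938, …
ICs: h(0) = 3, h′(0) = -12.

f: a_k = -1, -1, -2, -3, -5, -8, -13, -21, -34, -55, …
g: a_k = 0, 4, -4, 16/3, -8, 64/5, -64/3, 256/7, -64, 1024/9, …
L₀ := lclm(L_f,L_g); ord L₀ ≤ 1+2.
h=h₀': d/dx-closure on L₀ ⇒ L.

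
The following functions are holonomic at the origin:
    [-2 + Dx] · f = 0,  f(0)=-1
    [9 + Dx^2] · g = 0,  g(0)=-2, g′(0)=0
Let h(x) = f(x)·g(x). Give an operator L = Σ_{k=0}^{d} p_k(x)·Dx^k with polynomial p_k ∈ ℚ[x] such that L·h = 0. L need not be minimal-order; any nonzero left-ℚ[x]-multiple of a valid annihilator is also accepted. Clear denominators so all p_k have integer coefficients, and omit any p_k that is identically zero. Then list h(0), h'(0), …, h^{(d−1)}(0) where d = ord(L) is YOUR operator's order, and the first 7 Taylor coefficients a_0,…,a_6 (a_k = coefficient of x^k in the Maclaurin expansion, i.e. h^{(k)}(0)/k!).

L = 13 - 4·Dx + Dx^2  (order 2).
h: a_k = 2, 4, -5, -46/3, -119/12, 61/30, 407/72, …
ICs: h(0) = 2, h′(0) = 4.

f: a_k = -1, -2, -2, -4/3, -2/3, -4/15, -4/45, …
g: a_k = -2, 0, 9, 0, -27/4, 0, 81/40, …
Sym-product of L_f,L_g gives L₀ (≤ ord 2).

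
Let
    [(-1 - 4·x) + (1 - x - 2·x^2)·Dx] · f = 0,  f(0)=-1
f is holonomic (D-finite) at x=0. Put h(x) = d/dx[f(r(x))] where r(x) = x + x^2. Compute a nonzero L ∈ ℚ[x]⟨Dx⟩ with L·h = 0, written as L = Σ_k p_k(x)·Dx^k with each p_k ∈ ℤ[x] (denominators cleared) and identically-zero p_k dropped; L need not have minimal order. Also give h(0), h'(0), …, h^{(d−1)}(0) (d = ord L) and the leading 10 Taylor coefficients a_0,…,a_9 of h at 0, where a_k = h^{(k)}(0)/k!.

f: a_k = -1, -1, -3, -5, -11, -21, -43, -85, -171, -341, …
Change of var in L_f (x↦r) gives L₀.
h₀' ⇒ L via d/dx closure of L₀.
L = (8 + 10·x + 30·x^2 + 40·x^3 + 20·x^4) + (-1 - x + 5·x^2 + 10·x^3 + 10·x^4 + 4·x^5)·Dx  (order 1).
h: a_k = -1, -8, -33, -116, -400, -1314, -4179, -13056, -40131, -121810, …
ICs: h(0) = -1.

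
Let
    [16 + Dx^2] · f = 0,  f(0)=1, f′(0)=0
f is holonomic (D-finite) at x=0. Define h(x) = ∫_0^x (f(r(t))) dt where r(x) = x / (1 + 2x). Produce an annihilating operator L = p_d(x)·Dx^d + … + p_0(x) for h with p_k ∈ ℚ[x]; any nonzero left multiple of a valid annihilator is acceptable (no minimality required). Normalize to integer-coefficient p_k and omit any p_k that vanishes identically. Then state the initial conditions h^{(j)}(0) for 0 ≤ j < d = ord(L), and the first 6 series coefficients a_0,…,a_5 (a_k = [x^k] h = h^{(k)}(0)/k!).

L = 16·Dx + (4 + 24·x + 48·x^2 + 32·x^3)·Dx^2 + (1 + 8·x + 24·x^2 + 32·x^3 + 16·x^4)·Dx^3  (order 3).
h: a_k = 0, 1, 0, -8/3, 8, -256/15, …
ICs: h(0) = 0, h′(0) = 1, h′′(0) = 0.

f: a_k = 1, 0, -8, 0, 32/3, 0, …
h₀=f(r): pull back L_f along r ⇒ L₀.
∫: right-multiply L₀ by Dx.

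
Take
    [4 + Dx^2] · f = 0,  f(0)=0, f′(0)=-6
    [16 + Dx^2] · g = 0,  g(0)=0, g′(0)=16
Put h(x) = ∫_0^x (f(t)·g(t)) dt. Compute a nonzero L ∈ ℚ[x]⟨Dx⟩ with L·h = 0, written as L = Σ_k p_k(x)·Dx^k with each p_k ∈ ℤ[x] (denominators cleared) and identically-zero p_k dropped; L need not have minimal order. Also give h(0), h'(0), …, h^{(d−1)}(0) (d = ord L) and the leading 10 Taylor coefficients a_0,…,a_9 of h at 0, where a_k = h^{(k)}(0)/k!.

f: a_k = 0, -6, 0, 4, 0, -4/5, 0, 8/105, 0, -4/945, …
g: a_k = 0, 16, 0, -128/3, 0, 512/15, 0, -4096/315, 0, 8192/2835, …
L₀ := L_f ⊗_s L_g (sym. prod.), ord ≤ 4.
∫: right-multiply L₀ by Dx.
L = 144·Dx + 40·Dx^3 + Dx^5  (order 5).
h: a_k = 0, 0, 0, -32, 0, 64, 0, -832/15, 0, 5248/189, …
ICs: h(0) = 0, h′(0) = 0, h′′(0) = 0, h′′′(0) = -192, h′′′′(0) = 0.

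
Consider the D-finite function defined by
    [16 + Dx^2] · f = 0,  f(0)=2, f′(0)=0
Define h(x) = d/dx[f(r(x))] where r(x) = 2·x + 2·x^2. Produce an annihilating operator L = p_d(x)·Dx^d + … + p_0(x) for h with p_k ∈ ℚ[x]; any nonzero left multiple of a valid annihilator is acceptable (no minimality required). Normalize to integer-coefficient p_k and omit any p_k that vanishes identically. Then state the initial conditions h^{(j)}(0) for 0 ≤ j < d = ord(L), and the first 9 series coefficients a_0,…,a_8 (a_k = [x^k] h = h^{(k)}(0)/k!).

f: a_k = 2, 0, -16, 0, 64/3, 0, -512/45, 0, 1024/315, …
f∘r: x↦r, Dx↦Dx/r' in L_f ⇒ L₀.
Derive L from L₀ (diff closure).
L = (76 + 512·x + 1536·x^2 + 2048·x^3 + 1024·x^4) + (-6 - 12·x)·Dx + (1 + 4·x + 4·x^2)·Dx^2  (order 2).
h: a_k = 0, -128, -384, 3328/3, 20480/3, 118784/15, -315392/15, -24567808/315, -2490368/35, …
ICs: h(0) = 0, h′(0) = -128.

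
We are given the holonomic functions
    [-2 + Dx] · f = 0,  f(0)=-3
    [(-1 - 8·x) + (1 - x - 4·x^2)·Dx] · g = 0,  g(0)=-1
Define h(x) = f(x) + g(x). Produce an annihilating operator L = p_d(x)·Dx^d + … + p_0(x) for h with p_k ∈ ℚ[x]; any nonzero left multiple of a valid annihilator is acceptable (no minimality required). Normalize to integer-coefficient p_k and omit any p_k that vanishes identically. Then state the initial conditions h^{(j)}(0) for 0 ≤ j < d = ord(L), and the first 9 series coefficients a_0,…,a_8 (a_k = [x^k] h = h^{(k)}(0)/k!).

L = (16 + 20·x + 240·x^2 + 128·x^3) + (-6 - 32·x - 124·x^2 + 32·x^3 + 64·x^4)·Dx + (-1 + 11·x + 2·x^2 - 48·x^3 - 32·x^4)·Dx^2  (order 2).
h: a_k = -4, -7, -11, -13, -31, -329/5, -2719/15, -46313/105, -122327/105, …
ICs: h(0) = -4, h′(0) = -7.

f: a_k = -3, -6, -6, -4, -2, -4/5, -4/15, -8/105, -2/105, …
g: a_k = -1, -1, -5, -9, -29, -65, -181, -441, -1165, …
f+g: L₀ = lclm(L_f,L_g), ord ≤ 1+1.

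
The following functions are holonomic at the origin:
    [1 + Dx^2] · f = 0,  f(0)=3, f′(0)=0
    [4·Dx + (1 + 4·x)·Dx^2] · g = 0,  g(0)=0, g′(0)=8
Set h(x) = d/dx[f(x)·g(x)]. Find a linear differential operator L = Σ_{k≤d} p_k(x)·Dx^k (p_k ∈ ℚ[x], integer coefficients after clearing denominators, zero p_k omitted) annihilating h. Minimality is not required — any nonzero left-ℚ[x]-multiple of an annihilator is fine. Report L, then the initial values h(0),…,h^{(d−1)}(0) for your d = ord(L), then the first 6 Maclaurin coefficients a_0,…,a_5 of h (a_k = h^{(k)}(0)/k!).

L = (-12355 - 1064·x - 6288·x^2 - 16128·x^3 - 13568·x^4 + 6144·x^5 + 4096·x^6) + (-3384 - 15968·x - 14080·x^2 - 15360·x^3 + 10240·x^4 + 8192·x^5)·Dx + (-12502 - 2384·x - 10016·x^2 - 19968·x^3 - 14848·x^4 + 12288·x^5 + 8192·x^6)·Dx^2 + (-3384 - 15968·x - 14080·x^2 - 15360·x^3 + 10240·x^4 + 8192·x^5)·Dx^3 + (-147 - 1320·x - 3728·x^2 - 3840·x^3 - 1280·x^4 + 6144·x^5 + 4096·x^6)·Dx^4  (order 4).
h: a_k = 24, -96, 348, -1440, 5829, -23436, …
ICs: h(0) = 24, h′(0) = -96, h′′(0) = 696, h′′′(0) = -8640.

f: a_k = 3, 0, -3/2, 0, 1/8, 0, …
g: a_k = 0, 8, -16, 128/3, -128, 2048/5, …
L₀ := L_f ⊗_s L_g (sym. prod.), ord ≤ 4.
h=h₀': d/dx-closure on L₀ ⇒ L.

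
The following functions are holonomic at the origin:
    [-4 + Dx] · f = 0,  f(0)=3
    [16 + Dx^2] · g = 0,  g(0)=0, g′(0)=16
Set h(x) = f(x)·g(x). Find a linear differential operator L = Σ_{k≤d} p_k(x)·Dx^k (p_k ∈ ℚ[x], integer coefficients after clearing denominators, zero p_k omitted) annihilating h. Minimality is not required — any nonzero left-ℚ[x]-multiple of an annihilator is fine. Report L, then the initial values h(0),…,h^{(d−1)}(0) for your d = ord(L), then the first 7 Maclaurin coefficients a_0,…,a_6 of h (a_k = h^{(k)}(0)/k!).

L = 32 - 8·Dx + Dx^2  (order 2).
h: a_k = 0, 48, 192, 256, 0, -2048/5, -8192/15, …
ICs: h(0) = 0, h′(0) = 48.

f: a_k = 3, 12, 24, 32, 32, 128/5, 256/15, …
g: a_k = 0, 16, 0, -128/3, 0, 512/15, 0, …
Product ⇒ symmetric product L₀, ord ≤ 2.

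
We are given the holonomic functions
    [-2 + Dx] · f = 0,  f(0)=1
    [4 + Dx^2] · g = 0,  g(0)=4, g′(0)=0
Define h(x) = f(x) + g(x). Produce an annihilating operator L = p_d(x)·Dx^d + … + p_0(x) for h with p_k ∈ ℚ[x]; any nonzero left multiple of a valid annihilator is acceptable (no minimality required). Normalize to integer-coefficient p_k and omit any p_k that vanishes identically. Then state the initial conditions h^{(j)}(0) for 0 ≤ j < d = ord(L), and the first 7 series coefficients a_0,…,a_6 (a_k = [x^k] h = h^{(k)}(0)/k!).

L = -8 + 4·Dx - 2·Dx^2 + Dx^3  (order 3).
h: a_k = 5, 2, -6, 4/3, 10/3, 4/15, -4/15, …
ICs: h(0) = 5, h′(0) = 2, h′′(0) = -12.

f: a_k = 1, 2, 2, 4/3, 2/3, 4/15, 4/45, …
g: a_k = 4, 0, -8, 0, 8/3, 0, -16/45, …
Weyl lclm of L_f,L_g ⇒ L₀ (ord ≤ 3).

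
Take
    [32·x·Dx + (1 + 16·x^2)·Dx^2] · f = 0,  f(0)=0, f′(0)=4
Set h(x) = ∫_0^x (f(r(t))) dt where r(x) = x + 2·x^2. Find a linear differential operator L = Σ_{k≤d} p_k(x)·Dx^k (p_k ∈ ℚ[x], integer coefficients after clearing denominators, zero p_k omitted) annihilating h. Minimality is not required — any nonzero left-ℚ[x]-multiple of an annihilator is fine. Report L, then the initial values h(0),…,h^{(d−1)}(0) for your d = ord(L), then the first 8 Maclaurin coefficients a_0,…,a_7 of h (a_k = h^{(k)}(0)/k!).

f: a_k = 0, 4, 0, -64/3, 0, 1024/5, 0, -16384/7, …
f∘r: x↦r, Dx↦Dx/r' in L_f ⇒ L₀.
∫: right-multiply L₀ by Dx.
L = (-4 + 32·x + 256·x^2 + 768·x^3 + 768·x^4)·Dx^2 + (1 + 4·x + 16·x^2 + 128·x^3 + 320·x^4 + 256·x^5)·Dx^3  (order 3).
h: a_k = 0, 0, 2, 8/3, -16/3, -128/5, -128/15, 5632/21, …
ICs: h(0) = 0, h′(0) = 0, h′′(0) = 4.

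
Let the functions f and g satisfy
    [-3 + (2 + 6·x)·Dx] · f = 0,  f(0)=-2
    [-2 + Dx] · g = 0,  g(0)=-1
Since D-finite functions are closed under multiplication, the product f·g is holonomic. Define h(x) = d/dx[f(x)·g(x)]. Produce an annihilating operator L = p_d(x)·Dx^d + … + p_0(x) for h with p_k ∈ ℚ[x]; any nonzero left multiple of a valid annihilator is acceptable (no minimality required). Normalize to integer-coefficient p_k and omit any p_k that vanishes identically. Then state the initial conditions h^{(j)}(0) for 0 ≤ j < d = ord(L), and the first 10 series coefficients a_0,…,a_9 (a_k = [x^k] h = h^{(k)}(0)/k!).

L = (31 + 168·x + 144·x^2) + (-14 - 66·x - 72·x^2)·Dx  (order 1).
h: a_k = 7, 31/2, 181/8, 241/48, 13279/384, -276497/3840, 9930589/46080, -56288873/92160, 18061579639/10321920, -934003019009/185794560, …
ICs: h(0) = 7.

f: a_k = -2, -3, 9/4, -27/8, 405/64, -1701/128, 15309/512, -72171/1024, 2814669/16384, -14073345/32768, …
g: a_k = -1, -2, -2, -4/3, -2/3, -4/15, -4/45, -8/315, -2/315, -4/2835, …
h₀=f·g: eliminate ⇒ L₀, order ≤ 1·1.
h₀' ⇒ L via d/dx closure of L₀.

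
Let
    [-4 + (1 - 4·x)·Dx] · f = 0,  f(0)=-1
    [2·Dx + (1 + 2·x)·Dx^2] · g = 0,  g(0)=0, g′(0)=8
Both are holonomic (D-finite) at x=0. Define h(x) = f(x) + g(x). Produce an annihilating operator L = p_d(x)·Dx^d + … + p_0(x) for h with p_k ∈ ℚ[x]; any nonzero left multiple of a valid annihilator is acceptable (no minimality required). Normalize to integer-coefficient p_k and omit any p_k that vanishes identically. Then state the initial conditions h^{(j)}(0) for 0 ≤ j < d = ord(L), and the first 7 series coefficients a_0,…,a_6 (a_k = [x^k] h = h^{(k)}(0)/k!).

L = (128 + 64·x)·Dx + (44 + 224·x + 128·x^2)·Dx^2 + (-5 + 6·x + 48·x^2 + 32·x^3)·Dx^3  (order 3).
h: a_k = -1, 4, -24, -160/3, -272, -4992/5, -12416/3, …
ICs: h(0) = -1, h′(0) = 4, h′′(0) = -48.

f: a_k = -1, -4, -16, -64, -256, -1024, -4096, …
g: a_k = 0, 8, -8, 32/3, -16, 128/5, -128/3, …
Weyl lclm of L_f,L_g ⇒ L₀ (ord ≤ 3).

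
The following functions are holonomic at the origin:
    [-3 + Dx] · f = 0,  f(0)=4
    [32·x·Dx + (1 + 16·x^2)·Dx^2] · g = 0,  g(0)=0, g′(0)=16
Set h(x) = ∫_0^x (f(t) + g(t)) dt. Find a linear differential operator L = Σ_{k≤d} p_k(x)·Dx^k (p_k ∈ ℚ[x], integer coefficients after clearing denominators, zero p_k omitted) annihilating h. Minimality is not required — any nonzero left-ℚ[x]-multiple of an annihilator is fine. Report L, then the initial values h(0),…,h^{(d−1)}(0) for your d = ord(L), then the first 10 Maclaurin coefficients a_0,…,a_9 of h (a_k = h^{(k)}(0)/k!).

L = (96 - 288·x - 4608·x^2 - 4608·x^3)·Dx^2 + (-41 + 1248·x^2 - 2304·x^4)·Dx^3 + (3 + 32·x + 96·x^2 + 512·x^3 + 768·x^4)·Dx^4  (order 4).
h: a_k = 0, 4, 14, 6, -101/6, 27/10, 8273/60, 81/140, -187211/160, 81/1120, …
ICs: h(0) = 0, h′(0) = 4, h′′(0) = 28, h′′′(0) = 36.

f: a_k = 4, 12, 18, 18, 27/2, 81/10, 81/20, 243/140, 729/1120, 243/1120, …
g: a_k = 0, 16, 0, -256/3, 0, 4096/5, 0, -65536/7, 0, 1048576/9, …
f+g: L₀ = lclm(L_f,L_g), ord ≤ 1+2.
∫: right-multiply L₀ by Dx.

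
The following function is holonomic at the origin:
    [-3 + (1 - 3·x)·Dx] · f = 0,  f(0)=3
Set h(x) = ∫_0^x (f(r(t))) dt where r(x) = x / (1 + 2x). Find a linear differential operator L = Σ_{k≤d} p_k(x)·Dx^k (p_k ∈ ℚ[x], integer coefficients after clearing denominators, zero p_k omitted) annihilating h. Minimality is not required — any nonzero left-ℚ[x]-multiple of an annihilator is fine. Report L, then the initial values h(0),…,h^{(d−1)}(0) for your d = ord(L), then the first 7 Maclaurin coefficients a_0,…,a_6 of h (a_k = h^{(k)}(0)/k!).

f: a_k = 3, 9, 27, 81, 243, 729, 2187, …
f∘r: x↦r, Dx↦Dx/r' in L_f ⇒ L₀.
Integrate: L := L₀·Dx.
L = 3·Dx + (-1 - x + 2·x^2)·Dx^2  (order 2).
h: a_k = 0, 3, 9/2, 3, 9/4, 9/5, 3/2, …
ICs: h(0) = 0, h′(0) = 3.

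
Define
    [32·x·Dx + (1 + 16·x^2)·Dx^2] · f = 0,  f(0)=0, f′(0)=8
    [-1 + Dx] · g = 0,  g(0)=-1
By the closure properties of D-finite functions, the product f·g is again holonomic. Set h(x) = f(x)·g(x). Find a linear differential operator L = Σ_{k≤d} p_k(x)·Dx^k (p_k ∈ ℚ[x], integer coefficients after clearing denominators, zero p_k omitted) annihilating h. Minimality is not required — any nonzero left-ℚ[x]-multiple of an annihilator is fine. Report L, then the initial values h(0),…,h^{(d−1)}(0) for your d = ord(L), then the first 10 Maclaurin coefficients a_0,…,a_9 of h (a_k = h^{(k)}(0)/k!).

f: a_k = 0, 8, 0, -128/3, 0, 2048/5, 0, -32768/7, 0, 524288/9, …
g: a_k = -1, -1, -1/2, -1/6, -1/24, -1/120, -1/720, -1/5040, -1/40320, -1/362880, …
Product ⇒ symmetric product L₀, ord ≤ 2.
L = (1 - 32·x + 16·x^2) + (-2 + 32·x - 32·x^2)·Dx + (1 + 16·x^2)·Dx^2  (order 2).
h: a_k = 0, -8, -8, 116/3, 124/3, -1943/5, -3623/9, 940403/210, 581267/126, -169134311/3024, …
ICs: h(0) = 0, h′(0) = -8.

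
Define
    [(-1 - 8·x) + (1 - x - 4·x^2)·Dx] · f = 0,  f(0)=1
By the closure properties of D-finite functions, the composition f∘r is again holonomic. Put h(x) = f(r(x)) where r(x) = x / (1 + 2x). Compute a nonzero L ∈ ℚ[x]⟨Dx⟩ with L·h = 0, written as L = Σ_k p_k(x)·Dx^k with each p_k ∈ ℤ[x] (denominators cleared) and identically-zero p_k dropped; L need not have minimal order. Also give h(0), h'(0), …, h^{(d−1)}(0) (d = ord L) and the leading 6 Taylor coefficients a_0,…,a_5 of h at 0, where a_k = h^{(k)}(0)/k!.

f: a_k = 1, 1, 5, 9, 29, 65, …
h₀=f(r): pull back L_f along r ⇒ L₀.
L = (1 + 10·x) + (-1 - 5·x - 4·x^2 + 4·x^3)·Dx  (order 1).
h: a_k = 1, 1, 3, -7, 27, -95, …
ICs: h(0) = 1.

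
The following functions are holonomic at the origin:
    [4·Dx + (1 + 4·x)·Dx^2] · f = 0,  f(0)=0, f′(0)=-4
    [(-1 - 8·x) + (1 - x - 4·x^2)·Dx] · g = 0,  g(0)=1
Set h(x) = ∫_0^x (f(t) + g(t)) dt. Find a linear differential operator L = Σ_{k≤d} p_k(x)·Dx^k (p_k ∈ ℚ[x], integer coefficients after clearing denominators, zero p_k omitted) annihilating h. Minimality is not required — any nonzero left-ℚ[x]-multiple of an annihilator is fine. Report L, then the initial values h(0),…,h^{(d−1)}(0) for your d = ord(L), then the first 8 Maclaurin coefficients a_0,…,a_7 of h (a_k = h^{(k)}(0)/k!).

L = (-268 - 1616·x - 5504·x^2 - 4608·x^3 - 6144·x^4)·Dx^2 + (-11 - 360·x - 3008·x^2 - 7680·x^3 - 9472·x^4 - 10240·x^5)·Dx^3 + (7 + 67·x + 154·x^2 - 136·x^3 - 928·x^4 - 2176·x^5 - 2048·x^6)·Dx^4  (order 4).
h: a_k = 0, 1, -3/2, 13/3, -37/12, 93/5, -233/10, 2591/21, …
ICs: h(0) = 0, h′(0) = 1, h′′(0) = -3, h′′′(0) = 26.

f: a_k = 0, -4, 8, -64/3, 64, -1024/5, 2048/3, -16384/7, …
g: a_k = 1, 1, 5, 9, 29, 65, 181, 441, …
Sum ⇒ L₀ = lclm(L_f,L_g) in ℚ(x)⟨Dx⟩.
h=∫₀ˣh₀: take L = L₀·Dx.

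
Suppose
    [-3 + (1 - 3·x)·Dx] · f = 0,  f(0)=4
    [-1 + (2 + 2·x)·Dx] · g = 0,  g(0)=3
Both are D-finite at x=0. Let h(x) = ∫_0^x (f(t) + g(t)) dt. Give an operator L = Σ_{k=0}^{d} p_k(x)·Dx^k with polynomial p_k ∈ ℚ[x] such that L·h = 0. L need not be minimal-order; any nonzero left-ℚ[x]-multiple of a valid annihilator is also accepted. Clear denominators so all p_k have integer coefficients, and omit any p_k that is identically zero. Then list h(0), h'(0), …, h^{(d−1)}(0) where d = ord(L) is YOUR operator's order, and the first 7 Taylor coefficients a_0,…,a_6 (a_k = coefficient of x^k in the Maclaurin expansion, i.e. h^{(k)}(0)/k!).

L = (-39 - 27·x)·Dx + (73 + 138·x + 81·x^2)·Dx^2 + (-10 + 2·x + 66·x^2 + 54·x^3)·Dx^3  (order 3).
h: a_k = 0, 7, 27/4, 95/8, 1731/64, 41457/640, 82951/512, …
ICs: h(0) = 0, h′(0) = 7, h′′(0) = 27/2.

f: a_k = 4, 12, 36, 108, 324, 972, 2916, …
g: a_k = 3, 3/2, -3/8, 3/16, -15/128, 21/256, -63/1024, …
f+g: L₀ = lclm(L_f,L_g), ord ≤ 1+1.
h=∫₀ˣh₀: take L = L₀·Dx.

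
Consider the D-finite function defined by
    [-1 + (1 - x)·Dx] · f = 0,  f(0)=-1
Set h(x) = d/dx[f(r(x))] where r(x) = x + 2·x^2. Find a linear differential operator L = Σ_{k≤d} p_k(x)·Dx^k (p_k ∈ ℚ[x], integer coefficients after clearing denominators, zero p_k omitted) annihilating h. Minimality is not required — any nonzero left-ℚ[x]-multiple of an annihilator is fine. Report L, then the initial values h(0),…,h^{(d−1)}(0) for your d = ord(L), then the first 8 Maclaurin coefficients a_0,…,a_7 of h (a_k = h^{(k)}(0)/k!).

f: a_k = -1, -1, -1, -1, -1, -1, -1, -1, …
h₀=f(r): pull back L_f along r ⇒ L₀.
h₀' ⇒ L via d/dx closure of L₀.
L = (6 + 12·x + 24·x^2) + (-1 - 3·x + 6·x^2 + 8·x^3)·Dx  (order 1).
h: a_k = -1, -6, -15, -44, -105, -258, -595, -1368, …
ICs: h(0) = -1.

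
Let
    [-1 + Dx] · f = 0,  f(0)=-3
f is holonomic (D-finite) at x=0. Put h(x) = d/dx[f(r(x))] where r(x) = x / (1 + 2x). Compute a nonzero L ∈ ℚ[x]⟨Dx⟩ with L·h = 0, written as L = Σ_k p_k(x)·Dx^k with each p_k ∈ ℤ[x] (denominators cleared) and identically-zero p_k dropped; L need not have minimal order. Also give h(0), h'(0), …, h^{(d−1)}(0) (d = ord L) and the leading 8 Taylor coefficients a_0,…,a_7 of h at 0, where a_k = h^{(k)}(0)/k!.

f: a_k = -3, -3, -3/2, -1/2, -1/8, -1/40, -1/240, -1/1680, …
f∘r: x↦r, Dx↦Dx/r' in L_f ⇒ L₀.
h₀' ⇒ L via d/dx closure of L₀.
L = (-3 - 8·x) + (-1 - 4·x - 4·x^2)·Dx  (order 1).
h: a_k = -3, 9, -39/2, 71/2, -441/8, 2699/40, -9157/240, -68731/560, …
ICs: h(0) = -3.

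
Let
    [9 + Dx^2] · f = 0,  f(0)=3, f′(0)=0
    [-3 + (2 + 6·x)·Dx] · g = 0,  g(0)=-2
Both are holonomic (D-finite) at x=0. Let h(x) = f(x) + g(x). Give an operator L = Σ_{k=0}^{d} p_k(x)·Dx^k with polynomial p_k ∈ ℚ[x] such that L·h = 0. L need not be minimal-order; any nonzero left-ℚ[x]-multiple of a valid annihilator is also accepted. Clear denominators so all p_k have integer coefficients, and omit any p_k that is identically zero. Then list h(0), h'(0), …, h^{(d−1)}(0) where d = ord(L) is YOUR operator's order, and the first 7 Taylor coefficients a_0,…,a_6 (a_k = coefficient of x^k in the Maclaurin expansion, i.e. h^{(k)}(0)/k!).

f: a_k = 3, 0, -27/2, 0, 81/8, 0, -243/80, …
g: a_k = -2, -3, 9/4, -27/8, 405/64, -1701/128, 15309/512, …
Sum ⇒ L₀ = lclm(L_f,L_g) in ℚ(x)⟨Dx⟩.
L = (-63 - 216·x - 324·x^2) + (18 + 198·x + 648·x^2 + 648·x^3)·Dx + (-7 - 24·x - 36·x^2)·Dx^2 + (2 + 22·x + 72·x^2 + 72·x^3)·Dx^3  (order 3).
h: a_k = 1, -3, -45/4, -27/8, 1053/64, -1701/128, 68769/2560, …
ICs: h(0) = 1, h′(0) = -3, h′′(0) = -45/2.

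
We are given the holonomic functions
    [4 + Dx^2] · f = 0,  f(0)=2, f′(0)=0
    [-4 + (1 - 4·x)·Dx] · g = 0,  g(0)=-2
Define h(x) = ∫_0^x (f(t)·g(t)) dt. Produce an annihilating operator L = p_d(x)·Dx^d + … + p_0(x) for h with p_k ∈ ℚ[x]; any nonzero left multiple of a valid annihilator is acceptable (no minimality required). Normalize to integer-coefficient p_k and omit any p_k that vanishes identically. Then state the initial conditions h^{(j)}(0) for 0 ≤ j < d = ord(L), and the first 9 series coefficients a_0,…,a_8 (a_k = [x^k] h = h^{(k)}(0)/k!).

f: a_k = 2, 0, -4, 0, 4/3, 0, -8/45, 0, 4/315, …
g: a_k = -2, -8, -32, -128, -512, -2048, -8192, -32768, -131072, …
Sym-product of L_f,L_g gives L₀ (≤ ord 2).
h=∫₀ˣh₀: take L = L₀·Dx.
L = (-4 + 16·x)·Dx + 8·Dx^2 + (-1 + 4·x)·Dx^3  (order 3).
h: a_k = 0, -4, -8, -56/3, -56, -2696/15, -5392/9, -92432/45, -323512/45, …
ICs: h(0) = 0, h′(0) = -4, h′′(0) = -16.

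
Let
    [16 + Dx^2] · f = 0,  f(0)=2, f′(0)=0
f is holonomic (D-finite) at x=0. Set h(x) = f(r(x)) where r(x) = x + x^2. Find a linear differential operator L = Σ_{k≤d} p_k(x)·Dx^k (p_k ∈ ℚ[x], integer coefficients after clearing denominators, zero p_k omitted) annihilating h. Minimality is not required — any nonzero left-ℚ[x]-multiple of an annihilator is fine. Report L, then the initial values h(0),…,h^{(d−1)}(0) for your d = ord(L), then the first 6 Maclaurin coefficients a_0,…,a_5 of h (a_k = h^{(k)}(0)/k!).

f: a_k = 2, 0, -16, 0, 64/3, 0, …
h₀=f(r): pull back L_f along r ⇒ L₀.
L = (16 + 96·x + 192·x^2 + 128·x^3) - 2·Dx + (1 + 2·x)·Dx^2  (order 2).
h: a_k = 2, 0, -16, -32, 16/3, 256/3, …
ICs: h(0) = 2, h′(0) = 0.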